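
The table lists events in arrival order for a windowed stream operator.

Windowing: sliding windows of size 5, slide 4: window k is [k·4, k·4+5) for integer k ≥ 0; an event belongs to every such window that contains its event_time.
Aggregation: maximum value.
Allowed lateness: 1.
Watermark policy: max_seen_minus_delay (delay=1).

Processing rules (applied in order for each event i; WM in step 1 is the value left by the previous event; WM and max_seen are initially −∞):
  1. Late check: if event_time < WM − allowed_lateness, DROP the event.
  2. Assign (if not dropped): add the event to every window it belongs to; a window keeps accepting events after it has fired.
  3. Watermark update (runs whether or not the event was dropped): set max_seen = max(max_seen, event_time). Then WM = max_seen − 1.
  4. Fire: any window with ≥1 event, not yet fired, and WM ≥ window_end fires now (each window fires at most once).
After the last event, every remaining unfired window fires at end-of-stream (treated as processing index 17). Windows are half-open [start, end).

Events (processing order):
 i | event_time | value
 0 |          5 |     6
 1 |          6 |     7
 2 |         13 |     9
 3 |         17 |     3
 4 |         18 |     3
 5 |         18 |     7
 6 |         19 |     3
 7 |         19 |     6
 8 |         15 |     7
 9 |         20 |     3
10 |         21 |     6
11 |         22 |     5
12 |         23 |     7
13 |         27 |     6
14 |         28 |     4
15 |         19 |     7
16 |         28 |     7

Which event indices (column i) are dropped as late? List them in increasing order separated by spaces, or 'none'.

8 15

i=0 t=5 v=6: → [4,9); WM=4
i=1 t=6 v=7: → [4,9); WM=5
i=2 t=13 v=9: → [12,17); WM=12; [4,9) fires=7
i=3 t=17 v=3: → [16,21); WM=16
i=4 t=18 v=3: → [16,21); WM=17; [12,17) fires=9
i=5 t=18 v=7: → [16,21); WM=17
i=6 t=19 v=3: → [16,21); WM=18
i=7 t=19 v=6: → [16,21); WM=18
i=8 t=15 v=7: DROP (t<18-1); WM=18
i=9 t=20 v=3: → [20,25),[16,21); WM=19
i=10 t=21 v=6: → [20,25); WM=20
i=11 t=22 v=5: → [20,25); WM=21; [16,21) fires=7
i=12 t=23 v=7: → [20,25); WM=22
i=13 t=27 v=6: → [24,29); WM=26; [20,25) fires=7
i=14 t=28 v=4: → [28,33),[24,29); WM=27
i=15 t=19 v=7: DROP (t<27-1); WM=27
i=16 t=28 v=7: → [28,33),[24,29); WM=27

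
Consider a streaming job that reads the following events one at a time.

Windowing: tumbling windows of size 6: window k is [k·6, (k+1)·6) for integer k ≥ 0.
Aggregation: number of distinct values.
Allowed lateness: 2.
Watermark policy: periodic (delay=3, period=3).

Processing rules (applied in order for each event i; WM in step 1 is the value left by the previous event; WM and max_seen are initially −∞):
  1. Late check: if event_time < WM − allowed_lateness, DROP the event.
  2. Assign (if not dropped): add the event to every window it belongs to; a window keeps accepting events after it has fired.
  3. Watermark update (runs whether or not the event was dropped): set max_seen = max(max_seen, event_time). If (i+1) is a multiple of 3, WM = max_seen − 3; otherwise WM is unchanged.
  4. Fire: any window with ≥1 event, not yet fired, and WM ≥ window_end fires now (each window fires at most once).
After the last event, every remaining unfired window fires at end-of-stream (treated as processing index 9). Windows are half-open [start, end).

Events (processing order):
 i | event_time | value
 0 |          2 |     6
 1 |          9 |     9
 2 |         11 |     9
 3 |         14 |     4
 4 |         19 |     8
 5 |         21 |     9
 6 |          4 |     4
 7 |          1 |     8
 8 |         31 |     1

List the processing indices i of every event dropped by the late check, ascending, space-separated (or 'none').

6 7

i=0 t=2 v=6: → [0,6); WM=−∞
i=1 t=9 v=9: → [6,12); WM=−∞
i=2 t=11 v=9: → [6,12); WM=8; [0,6) fires=1
i=3 t=14 v=4: → [12,18); WM=8
i=4 t=19 v=8: → [18,24); WM=8
i=5 t=21 v=9: → [18,24); WM=18; [6,12) fires=1 [12,18) fires=1
i=6 t=4 v=4: DROP (t<18-2); WM=18
i=7 t=1 v=8: DROP (t<18-2); WM=18
i=8 t=31 v=1: → [30,36); WM=28; [18,24) fires=2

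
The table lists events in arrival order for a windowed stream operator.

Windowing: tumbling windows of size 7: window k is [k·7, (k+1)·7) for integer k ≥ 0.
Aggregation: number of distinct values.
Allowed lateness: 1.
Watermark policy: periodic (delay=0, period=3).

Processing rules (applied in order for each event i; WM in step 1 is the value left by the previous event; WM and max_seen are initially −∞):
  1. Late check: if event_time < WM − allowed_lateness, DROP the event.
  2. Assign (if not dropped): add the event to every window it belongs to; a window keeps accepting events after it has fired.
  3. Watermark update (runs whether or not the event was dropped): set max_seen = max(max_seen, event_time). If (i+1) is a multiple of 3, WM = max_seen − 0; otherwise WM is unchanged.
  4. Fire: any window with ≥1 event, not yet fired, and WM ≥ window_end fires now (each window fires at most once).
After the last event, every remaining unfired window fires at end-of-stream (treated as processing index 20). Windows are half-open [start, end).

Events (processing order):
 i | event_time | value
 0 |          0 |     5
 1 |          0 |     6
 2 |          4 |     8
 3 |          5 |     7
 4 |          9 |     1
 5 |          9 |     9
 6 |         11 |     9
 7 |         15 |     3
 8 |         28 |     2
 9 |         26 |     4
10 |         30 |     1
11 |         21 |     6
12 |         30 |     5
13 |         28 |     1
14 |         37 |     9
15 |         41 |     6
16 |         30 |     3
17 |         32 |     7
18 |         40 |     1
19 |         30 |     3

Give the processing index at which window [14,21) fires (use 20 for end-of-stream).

8

i=0 t=0 v=5: → [0,7); WM=−∞
i=1 t=0 v=6: → [0,7); WM=−∞
i=2 t=4 v=8: → [0,7); WM=4
i=3 t=5 v=7: → [0,7); WM=4
i=4 t=9 v=1: → [7,14); WM=4
i=5 t=9 v=9: → [7,14); WM=9; [0,7) fires=4
i=6 t=11 v=9: → [7,14); WM=9
i=7 t=15 v=3: → [14,21); WM=9
i=8 t=28 v=2: → [28,35); WM=28; [7,14) fires=2 [14,21) fires=1
i=9 t=26 v=4: DROP (t<28-1); WM=28
i=10 t=30 v=1: → [28,35); WM=28
i=11 t=21 v=6: DROP (t<28-1); WM=30
i=12 t=30 v=5: → [28,35); WM=30
i=13 t=28 v=1: DROP (t<30-1); WM=30
i=14 t=37 v=9: → [35,42); WM=37; [28,35) fires=3
i=15 t=41 v=6: → [35,42); WM=37
i=16 t=30 v=3: DROP (t<37-1); WM=37
i=17 t=32 v=7: DROP (t<37-1); WM=41
i=18 t=40 v=1: → [35,42); WM=41
i=19 t=30 v=3: DROP (t<41-1); WM=41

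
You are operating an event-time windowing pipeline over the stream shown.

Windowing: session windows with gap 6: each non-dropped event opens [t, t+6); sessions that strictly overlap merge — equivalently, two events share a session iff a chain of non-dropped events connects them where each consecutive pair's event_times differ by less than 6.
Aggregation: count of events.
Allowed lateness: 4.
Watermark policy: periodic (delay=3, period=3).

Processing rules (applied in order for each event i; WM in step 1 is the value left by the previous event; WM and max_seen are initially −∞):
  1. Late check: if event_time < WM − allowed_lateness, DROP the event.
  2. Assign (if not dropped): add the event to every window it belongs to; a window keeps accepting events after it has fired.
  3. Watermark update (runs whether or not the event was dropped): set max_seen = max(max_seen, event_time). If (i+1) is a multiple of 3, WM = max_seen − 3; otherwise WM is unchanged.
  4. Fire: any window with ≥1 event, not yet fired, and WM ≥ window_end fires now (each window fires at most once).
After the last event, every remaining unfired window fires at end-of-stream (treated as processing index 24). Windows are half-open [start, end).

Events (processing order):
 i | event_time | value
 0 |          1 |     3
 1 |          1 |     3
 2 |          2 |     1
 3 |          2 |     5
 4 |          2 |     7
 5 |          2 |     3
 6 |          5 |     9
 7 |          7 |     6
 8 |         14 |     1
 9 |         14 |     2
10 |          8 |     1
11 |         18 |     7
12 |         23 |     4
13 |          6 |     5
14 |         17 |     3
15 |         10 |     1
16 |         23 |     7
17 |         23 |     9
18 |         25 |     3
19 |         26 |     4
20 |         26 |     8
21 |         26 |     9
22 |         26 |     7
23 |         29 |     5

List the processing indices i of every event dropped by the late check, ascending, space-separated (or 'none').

13 15

i=0 t=1 v=3: → [1,7); WM=−∞
i=1 t=1 v=3: → [1,7); WM=−∞
i=2 t=2 v=1: → [1,8); WM=-1
i=3 t=2 v=5: → [1,8); WM=-1
i=4 t=2 v=7: → [1,8); WM=-1
i=5 t=2 v=3: → [1,8); WM=-1
i=6 t=5 v=9: → [1,11); WM=-1
i=7 t=7 v=6: → [1,13); WM=-1
i=8 t=14 v=1: → [14,20); WM=11
i=9 t=14 v=2: → [14,20); WM=11
i=10 t=8 v=1: → [1,14); WM=11
i=11 t=18 v=7: → [14,24); WM=15
i=12 t=23 v=4: → [14,29); WM=15
i=13 t=6 v=5: DROP (t<15-4); WM=15
i=14 t=17 v=3: → [14,29); WM=20
i=15 t=10 v=1: DROP (t<20-4); WM=20
i=16 t=23 v=7: → [14,29); WM=20
i=17 t=23 v=9: → [14,29); WM=20
i=18 t=25 v=3: → [14,31); WM=20
i=19 t=26 v=4: → [14,32); WM=20
i=20 t=26 v=8: → [14,32); WM=23
i=21 t=26 v=9: → [14,32); WM=23
i=22 t=26 v=7: → [14,32); WM=23
i=23 t=29 v=5: → [14,35); WM=26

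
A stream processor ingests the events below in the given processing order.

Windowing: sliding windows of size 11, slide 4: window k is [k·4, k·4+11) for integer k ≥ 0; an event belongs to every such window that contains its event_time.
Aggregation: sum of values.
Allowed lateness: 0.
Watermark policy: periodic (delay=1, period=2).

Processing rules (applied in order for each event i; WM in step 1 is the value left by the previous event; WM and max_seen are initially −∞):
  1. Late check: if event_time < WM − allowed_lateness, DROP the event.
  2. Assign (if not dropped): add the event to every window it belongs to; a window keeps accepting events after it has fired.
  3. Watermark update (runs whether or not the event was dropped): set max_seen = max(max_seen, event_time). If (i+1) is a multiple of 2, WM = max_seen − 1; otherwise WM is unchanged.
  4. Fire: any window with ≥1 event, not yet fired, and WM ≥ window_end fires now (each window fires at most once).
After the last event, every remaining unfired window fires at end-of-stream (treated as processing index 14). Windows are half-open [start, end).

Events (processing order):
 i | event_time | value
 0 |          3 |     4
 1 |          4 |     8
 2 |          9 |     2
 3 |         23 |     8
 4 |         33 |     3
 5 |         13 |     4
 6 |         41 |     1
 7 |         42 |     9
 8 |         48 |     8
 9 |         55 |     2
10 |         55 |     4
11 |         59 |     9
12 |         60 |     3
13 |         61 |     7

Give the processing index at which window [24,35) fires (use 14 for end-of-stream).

7

i=0 t=3 v=4: → [0,11); WM=−∞
i=1 t=4 v=8: → [4,15),[0,11); WM=3
i=2 t=9 v=2: → [8,19),[4,15),[0,11); WM=3
i=3 t=23 v=8: → [20,31),[16,27); WM=22; [0,11) fires=14 [4,15) fires=10 [8,19) fires=2
i=4 t=33 v=3: → [32,43),[28,39),[24,35); WM=22
i=5 t=13 v=4: DROP (t<22-0); WM=32; [16,27) fires=8 [20,31) fires=8
i=6 t=41 v=1: → [40,51),[36,47),[32,43); WM=32
i=7 t=42 v=9: → [40,51),[36,47),[32,43); WM=41; [24,35) fires=3 [28,39) fires=3
i=8 t=48 v=8: → [48,59),[44,55),[40,51); WM=41
i=9 t=55 v=2: → [52,63),[48,59); WM=54; [32,43) fires=13 [36,47) fires=10 [40,51) fires=18
i=10 t=55 v=4: → [52,63),[48,59); WM=54
i=11 t=59 v=9: → [56,67),[52,63); WM=58; [44,55) fires=8
i=12 t=60 v=3: → [60,71),[56,67),[52,63); WM=58
i=13 t=61 v=7: → [60,71),[56,67),[52,63); WM=60; [48,59) fires=14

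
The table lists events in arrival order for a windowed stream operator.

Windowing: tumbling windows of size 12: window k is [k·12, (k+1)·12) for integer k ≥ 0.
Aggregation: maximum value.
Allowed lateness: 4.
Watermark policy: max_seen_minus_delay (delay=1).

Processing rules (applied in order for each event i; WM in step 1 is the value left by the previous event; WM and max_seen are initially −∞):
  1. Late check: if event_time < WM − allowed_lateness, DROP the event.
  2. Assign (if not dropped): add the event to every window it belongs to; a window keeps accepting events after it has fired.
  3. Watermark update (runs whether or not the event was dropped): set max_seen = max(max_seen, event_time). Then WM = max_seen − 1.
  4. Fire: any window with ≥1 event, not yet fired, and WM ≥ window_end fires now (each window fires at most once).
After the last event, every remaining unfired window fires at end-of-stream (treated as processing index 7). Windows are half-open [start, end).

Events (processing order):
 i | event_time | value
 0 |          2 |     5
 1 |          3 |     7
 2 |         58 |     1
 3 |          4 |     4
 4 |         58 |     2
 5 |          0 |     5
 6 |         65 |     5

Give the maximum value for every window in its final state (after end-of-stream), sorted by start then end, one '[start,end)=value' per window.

i=0 t=2 v=5: → [0,12); WM=1
i=1 t=3 v=7: → [0,12); WM=2
i=2 t=58 v=1: → [48,60); WM=57; [0,12) fires=7
i=3 t=4 v=4: DROP (t<57-4); WM=57
i=4 t=58 v=2: → [48,60); WM=57
i=5 t=0 v=5: DROP (t<57-4); WM=57
i=6 t=65 v=5: → [60,72); WM=64; [48,60) fires=2

[0,12)=7 [48,60)=2 [60,72)=5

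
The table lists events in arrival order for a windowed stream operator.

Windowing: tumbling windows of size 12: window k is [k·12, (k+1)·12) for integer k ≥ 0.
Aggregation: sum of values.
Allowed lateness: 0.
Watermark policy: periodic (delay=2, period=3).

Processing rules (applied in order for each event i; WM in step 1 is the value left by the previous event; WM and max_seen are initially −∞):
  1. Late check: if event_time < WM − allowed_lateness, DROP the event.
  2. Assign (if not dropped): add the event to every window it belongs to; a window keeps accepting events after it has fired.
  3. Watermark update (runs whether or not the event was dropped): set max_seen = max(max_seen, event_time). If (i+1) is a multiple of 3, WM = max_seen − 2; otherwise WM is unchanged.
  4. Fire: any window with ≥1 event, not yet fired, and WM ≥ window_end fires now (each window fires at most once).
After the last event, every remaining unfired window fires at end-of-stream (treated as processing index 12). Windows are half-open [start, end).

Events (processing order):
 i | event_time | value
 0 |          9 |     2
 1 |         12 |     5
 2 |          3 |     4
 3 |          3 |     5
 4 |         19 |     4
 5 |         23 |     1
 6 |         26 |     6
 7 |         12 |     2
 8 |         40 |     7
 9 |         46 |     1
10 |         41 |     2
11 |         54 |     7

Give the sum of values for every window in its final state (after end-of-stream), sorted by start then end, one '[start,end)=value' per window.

[0,12)=6 [12,24)=10 [24,36)=6 [36,48)=10 [48,60)=7

i=0 t=9 v=2: → [0,12); WM=−∞
i=1 t=12 v=5: → [12,24); WM=−∞
i=2 t=3 v=4: → [0,12); WM=10
i=3 t=3 v=5: DROP (t<10-0); WM=10
i=4 t=19 v=4: → [12,24); WM=10
i=5 t=23 v=1: → [12,24); WM=21; [0,12) fires=6
i=6 t=26 v=6: → [24,36); WM=21
i=7 t=12 v=2: DROP (t<21-0); WM=21
i=8 t=40 v=7: → [36,48); WM=38; [12,24) fires=10 [24,36) fires=6
i=9 t=46 v=1: → [36,48); WM=38
i=10 t=41 v=2: → [36,48); WM=38
i=11 t=54 v=7: → [48,60); WM=52; [36,48) fires=10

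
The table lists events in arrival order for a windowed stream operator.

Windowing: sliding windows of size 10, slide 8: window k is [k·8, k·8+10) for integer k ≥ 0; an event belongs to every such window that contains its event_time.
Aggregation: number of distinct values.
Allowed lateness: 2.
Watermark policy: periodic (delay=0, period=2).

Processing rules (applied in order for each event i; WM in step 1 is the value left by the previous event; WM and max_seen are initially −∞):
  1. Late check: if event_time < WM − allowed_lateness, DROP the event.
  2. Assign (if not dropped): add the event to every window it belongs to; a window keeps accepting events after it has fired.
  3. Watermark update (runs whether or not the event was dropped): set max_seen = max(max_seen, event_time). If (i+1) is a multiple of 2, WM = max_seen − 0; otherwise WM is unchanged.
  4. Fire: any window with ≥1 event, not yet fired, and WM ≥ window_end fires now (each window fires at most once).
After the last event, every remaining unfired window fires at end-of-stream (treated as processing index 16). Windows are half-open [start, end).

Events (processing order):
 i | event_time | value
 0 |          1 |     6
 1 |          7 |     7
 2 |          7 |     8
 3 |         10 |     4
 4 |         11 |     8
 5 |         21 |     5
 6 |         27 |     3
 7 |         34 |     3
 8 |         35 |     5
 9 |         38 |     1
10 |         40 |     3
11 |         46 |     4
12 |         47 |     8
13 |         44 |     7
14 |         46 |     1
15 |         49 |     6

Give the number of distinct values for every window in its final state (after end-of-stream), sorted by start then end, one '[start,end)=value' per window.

i=0 t=1 v=6: → [0,10); WM=−∞
i=1 t=7 v=7: → [0,10); WM=7
i=2 t=7 v=8: → [0,10); WM=7
i=3 t=10 v=4: → [8,18); WM=10; [0,10) fires=3
i=4 t=11 v=8: → [8,18); WM=10
i=5 t=21 v=5: → [16,26); WM=21; [8,18) fires=2
i=6 t=27 v=3: → [24,34); WM=21
i=7 t=34 v=3: → [32,42); WM=34; [16,26) fires=1 [24,34) fires=1
i=8 t=35 v=5: → [32,42); WM=34
i=9 t=38 v=1: → [32,42); WM=38
i=10 t=40 v=3: → [40,50),[32,42); WM=38
i=11 t=46 v=4: → [40,50); WM=46; [32,42) fires=3
i=12 t=47 v=8: → [40,50); WM=46
i=13 t=44 v=7: → [40,50); WM=47
i=14 t=46 v=1: → [40,50); WM=47
i=15 t=49 v=6: → [48,58),[40,50); WM=49

[0,10)=3 [8,18)=2 [16,26)=1 [24,34)=1 [32,42)=3 [40,50)=6 [48,58)=1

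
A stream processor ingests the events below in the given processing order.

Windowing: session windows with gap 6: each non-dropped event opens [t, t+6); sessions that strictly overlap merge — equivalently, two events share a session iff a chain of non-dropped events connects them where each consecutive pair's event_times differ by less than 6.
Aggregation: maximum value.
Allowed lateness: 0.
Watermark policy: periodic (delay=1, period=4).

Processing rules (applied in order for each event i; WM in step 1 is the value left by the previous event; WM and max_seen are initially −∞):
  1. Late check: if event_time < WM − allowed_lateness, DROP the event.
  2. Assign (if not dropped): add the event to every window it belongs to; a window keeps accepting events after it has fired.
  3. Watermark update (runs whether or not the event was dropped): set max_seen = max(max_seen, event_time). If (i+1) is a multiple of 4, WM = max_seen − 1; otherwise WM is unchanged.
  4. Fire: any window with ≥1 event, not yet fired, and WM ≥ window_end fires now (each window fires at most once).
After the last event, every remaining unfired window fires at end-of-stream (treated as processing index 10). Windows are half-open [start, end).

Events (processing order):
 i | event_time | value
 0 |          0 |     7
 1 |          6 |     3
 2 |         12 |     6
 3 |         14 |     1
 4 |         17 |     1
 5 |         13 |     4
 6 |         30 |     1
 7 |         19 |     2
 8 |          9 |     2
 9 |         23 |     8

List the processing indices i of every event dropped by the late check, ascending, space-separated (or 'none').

8 9

i=0 t=0 v=7: → [0,6); WM=−∞
i=1 t=6 v=3: → [6,12); WM=−∞
i=2 t=12 v=6: → [12,18); WM=−∞
i=3 t=14 v=1: → [12,20); WM=13
i=4 t=17 v=1: → [12,23); WM=13
i=5 t=13 v=4: → [12,23); WM=13
i=6 t=30 v=1: → [30,36); WM=13
i=7 t=19 v=2: → [12,25); WM=29
i=8 t=9 v=2: DROP (t<29-0); WM=29
i=9 t=23 v=8: DROP (t<29-0); WM=29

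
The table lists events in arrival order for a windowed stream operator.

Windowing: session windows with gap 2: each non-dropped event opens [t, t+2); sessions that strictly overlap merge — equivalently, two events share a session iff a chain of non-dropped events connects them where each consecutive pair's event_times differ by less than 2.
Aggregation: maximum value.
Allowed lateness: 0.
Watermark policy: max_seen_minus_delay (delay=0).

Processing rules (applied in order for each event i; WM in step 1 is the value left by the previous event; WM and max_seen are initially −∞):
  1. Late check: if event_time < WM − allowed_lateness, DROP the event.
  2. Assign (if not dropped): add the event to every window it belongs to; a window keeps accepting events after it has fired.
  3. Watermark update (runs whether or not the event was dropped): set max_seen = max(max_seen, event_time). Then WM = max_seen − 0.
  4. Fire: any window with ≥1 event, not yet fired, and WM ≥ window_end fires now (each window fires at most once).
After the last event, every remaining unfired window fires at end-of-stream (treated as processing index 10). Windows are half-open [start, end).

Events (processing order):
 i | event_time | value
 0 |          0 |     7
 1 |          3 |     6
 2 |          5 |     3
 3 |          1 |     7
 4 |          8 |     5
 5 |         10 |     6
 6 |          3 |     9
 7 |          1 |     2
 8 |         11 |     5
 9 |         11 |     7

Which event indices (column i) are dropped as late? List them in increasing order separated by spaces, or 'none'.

3 6 7

i=0 t=0 v=7: → [0,2); WM=0
i=1 t=3 v=6: → [3,5); WM=3
i=2 t=5 v=3: → [5,7); WM=5
i=3 t=1 v=7: DROP (t<5-0); WM=5
i=4 t=8 v=5: → [8,10); WM=8
i=5 t=10 v=6: → [10,12); WM=10
i=6 t=3 v=9: DROP (t<10-0); WM=10
i=7 t=1 v=2: DROP (t<10-0); WM=10
i=8 t=11 v=5: → [10,13); WM=11
i=9 t=11 v=7: → [10,13); WM=11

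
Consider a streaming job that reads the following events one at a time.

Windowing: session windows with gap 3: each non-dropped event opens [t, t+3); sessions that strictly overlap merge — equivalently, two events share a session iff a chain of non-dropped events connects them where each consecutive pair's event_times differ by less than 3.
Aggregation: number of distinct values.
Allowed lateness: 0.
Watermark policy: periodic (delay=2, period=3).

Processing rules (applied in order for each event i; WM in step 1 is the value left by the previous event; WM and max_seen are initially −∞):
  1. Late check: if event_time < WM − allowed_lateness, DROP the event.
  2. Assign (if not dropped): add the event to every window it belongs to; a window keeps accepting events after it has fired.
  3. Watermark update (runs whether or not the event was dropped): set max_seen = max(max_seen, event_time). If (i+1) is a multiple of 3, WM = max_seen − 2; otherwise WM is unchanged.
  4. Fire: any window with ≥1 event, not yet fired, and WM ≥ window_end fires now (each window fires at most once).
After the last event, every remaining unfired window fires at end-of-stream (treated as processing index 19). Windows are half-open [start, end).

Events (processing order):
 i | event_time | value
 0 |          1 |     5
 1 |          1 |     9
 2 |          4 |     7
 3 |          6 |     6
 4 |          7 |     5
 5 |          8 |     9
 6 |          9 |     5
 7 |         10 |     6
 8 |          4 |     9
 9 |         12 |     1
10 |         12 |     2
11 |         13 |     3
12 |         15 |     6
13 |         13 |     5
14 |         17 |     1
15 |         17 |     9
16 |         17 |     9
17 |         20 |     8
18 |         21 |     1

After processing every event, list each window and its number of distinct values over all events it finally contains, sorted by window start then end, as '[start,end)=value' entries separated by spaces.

[1,4)=2 [4,20)=7 [20,24)=2

i=0 t=1 v=5: → [1,4); WM=−∞
i=1 t=1 v=9: → [1,4); WM=−∞
i=2 t=4 v=7: → [4,7); WM=2
i=3 t=6 v=6: → [4,9); WM=2
i=4 t=7 v=5: → [4,10); WM=2
i=5 t=8 v=9: → [4,11); WM=6
i=6 t=9 v=5: → [4,12); WM=6
i=7 t=10 v=6: → [4,13); WM=6
i=8 t=4 v=9: DROP (t<6-0); WM=8
i=9 t=12 v=1: → [4,15); WM=8
i=10 t=12 v=2: → [4,15); WM=8
i=11 t=13 v=3: → [4,16); WM=11
i=12 t=15 v=6: → [4,18); WM=11
i=13 t=13 v=5: → [4,18); WM=11
i=14 t=17 v=1: → [4,20); WM=15
i=15 t=17 v=9: → [4,20); WM=15
i=16 t=17 v=9: → [4,20); WM=15
i=17 t=20 v=8: → [20,23); WM=18
i=18 t=21 v=1: → [20,24); WM=18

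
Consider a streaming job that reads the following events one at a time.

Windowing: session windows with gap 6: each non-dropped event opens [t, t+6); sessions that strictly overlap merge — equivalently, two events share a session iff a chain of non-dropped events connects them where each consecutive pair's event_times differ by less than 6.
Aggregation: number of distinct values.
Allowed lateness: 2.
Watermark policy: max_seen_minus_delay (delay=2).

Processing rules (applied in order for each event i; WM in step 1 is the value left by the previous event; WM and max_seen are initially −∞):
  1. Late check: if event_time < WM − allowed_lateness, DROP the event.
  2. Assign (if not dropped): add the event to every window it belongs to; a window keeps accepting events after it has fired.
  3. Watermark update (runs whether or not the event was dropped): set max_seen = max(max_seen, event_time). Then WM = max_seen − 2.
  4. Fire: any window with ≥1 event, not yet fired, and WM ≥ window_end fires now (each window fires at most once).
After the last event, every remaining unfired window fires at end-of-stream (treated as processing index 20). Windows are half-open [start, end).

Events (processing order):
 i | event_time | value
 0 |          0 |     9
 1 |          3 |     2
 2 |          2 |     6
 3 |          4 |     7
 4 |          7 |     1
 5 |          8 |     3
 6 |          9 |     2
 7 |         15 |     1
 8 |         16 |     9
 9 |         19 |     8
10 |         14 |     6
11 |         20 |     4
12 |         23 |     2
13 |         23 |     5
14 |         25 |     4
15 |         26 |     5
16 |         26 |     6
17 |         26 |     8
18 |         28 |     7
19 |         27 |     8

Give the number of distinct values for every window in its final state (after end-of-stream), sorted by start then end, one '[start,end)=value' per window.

i=0 t=0 v=9: → [0,6); WM=-2
i=1 t=3 v=2: → [0,9); WM=1
i=2 t=2 v=6: → [0,9); WM=1
i=3 t=4 v=7: → [0,10); WM=2
i=4 t=7 v=1: → [0,13); WM=5
i=5 t=8 v=3: → [0,14); WM=6
i=6 t=9 v=2: → [0,15); WM=7
i=7 t=15 v=1: → [15,21); WM=13
i=8 t=16 v=9: → [15,22); WM=14
i=9 t=19 v=8: → [15,25); WM=17
i=10 t=14 v=6: DROP (t<17-2); WM=17
i=11 t=20 v=4: → [15,26); WM=18
i=12 t=23 v=2: → [15,29); WM=21
i=13 t=23 v=5: → [15,29); WM=21
i=14 t=25 v=4: → [15,31); WM=23
i=15 t=26 v=5: → [15,32); WM=24
i=16 t=26 v=6: → [15,32); WM=24
i=17 t=26 v=8: → [15,32); WM=24
i=18 t=28 v=7: → [15,34); WM=26
i=19 t=27 v=8: → [15,34); WM=26

[0,15)=6 [15,34)=8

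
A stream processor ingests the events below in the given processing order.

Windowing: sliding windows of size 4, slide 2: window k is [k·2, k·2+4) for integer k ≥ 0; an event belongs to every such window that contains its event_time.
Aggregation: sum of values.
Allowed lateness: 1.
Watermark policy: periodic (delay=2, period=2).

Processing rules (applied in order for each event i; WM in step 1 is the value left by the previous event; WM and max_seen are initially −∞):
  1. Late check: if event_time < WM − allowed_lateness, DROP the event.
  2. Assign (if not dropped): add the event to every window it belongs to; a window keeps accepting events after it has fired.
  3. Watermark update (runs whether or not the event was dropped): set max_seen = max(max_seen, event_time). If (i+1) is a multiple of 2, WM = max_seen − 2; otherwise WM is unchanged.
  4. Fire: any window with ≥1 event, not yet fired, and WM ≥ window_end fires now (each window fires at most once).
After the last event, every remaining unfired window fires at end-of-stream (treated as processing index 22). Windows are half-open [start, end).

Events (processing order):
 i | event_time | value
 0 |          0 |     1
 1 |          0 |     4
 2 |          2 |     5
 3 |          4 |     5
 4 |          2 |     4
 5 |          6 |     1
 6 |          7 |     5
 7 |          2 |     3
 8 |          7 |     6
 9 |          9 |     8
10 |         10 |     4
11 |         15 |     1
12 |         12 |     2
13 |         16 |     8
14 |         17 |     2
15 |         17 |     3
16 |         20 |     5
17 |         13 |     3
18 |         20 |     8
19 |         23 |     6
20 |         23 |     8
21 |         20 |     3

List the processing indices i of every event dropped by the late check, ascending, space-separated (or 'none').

7 17

i=0 t=0 v=1: → [0,4); WM=−∞
i=1 t=0 v=4: → [0,4); WM=-2
i=2 t=2 v=5: → [2,6),[0,4); WM=-2
i=3 t=4 v=5: → [4,8),[2,6); WM=2
i=4 t=2 v=4: → [2,6),[0,4); WM=2
i=5 t=6 v=1: → [6,10),[4,8); WM=4; [0,4) fires=14
i=6 t=7 v=5: → [6,10),[4,8); WM=4
i=7 t=2 v=3: DROP (t<4-1); WM=5
i=8 t=7 v=6: → [6,10),[4,8); WM=5
i=9 t=9 v=8: → [8,12),[6,10); WM=7; [2,6) fires=14
i=10 t=10 v=4: → [10,14),[8,12); WM=7
i=11 t=15 v=1: → [14,18),[12,16); WM=13; [4,8) fires=17 [6,10) fires=20 [8,12) fires=12
i=12 t=12 v=2: → [12,16),[10,14); WM=13
i=13 t=16 v=8: → [16,20),[14,18); WM=14; [10,14) fires=6
i=14 t=17 v=2: → [16,20),[14,18); WM=14
i=15 t=17 v=3: → [16,20),[14,18); WM=15
i=16 t=20 v=5: → [20,24),[18,22); WM=15
i=17 t=13 v=3: DROP (t<15-1); WM=18; [12,16) fires=3 [14,18) fires=14
i=18 t=20 v=8: → [20,24),[18,22); WM=18
i=19 t=23 v=6: → [22,26),[20,24); WM=21; [16,20) fires=13
i=20 t=23 v=8: → [22,26),[20,24); WM=21
i=21 t=20 v=3: → [20,24),[18,22); WM=21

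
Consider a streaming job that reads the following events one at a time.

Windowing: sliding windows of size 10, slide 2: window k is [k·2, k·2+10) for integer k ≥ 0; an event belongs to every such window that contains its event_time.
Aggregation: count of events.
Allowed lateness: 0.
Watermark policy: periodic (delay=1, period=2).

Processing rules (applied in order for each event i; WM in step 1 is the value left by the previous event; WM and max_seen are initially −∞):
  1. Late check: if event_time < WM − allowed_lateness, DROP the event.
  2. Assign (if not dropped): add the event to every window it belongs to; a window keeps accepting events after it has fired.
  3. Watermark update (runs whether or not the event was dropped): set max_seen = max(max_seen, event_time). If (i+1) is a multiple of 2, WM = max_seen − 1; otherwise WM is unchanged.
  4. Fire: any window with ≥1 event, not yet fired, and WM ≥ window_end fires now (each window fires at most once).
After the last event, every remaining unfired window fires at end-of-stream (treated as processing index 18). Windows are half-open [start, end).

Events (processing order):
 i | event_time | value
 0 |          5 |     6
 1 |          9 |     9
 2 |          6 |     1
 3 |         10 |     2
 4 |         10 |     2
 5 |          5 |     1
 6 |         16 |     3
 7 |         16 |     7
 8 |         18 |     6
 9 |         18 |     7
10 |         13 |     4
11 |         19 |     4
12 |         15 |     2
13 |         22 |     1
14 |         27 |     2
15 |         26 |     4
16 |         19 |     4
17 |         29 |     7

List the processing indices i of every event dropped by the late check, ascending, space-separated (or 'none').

2 5 10 12 16

i=0 t=5 v=6: → [4,14),[2,12),[0,10); WM=−∞
i=1 t=9 v=9: → [8,18),[6,16),[4,14),[2,12),[0,10); WM=8
i=2 t=6 v=1: DROP (t<8-0); WM=8
i=3 t=10 v=2: → [10,20),[8,18),[6,16),[4,14),[2,12); WM=9
i=4 t=10 v=2: → [10,20),[8,18),[6,16),[4,14),[2,12); WM=9
i=5 t=5 v=1: DROP (t<9-0); WM=9
i=6 t=16 v=3: → [16,26),[14,24),[12,22),[10,20),[8,18); WM=9
i=7 t=16 v=7: → [16,26),[14,24),[12,22),[10,20),[8,18); WM=15; [0,10) fires=2 [2,12) fires=4 [4,14) fires=4
i=8 t=18 v=6: → [18,28),[16,26),[14,24),[12,22),[10,20); WM=15
i=9 t=18 v=7: → [18,28),[16,26),[14,24),[12,22),[10,20); WM=17; [6,16) fires=3
i=10 t=13 v=4: DROP (t<17-0); WM=17
i=11 t=19 v=4: → [18,28),[16,26),[14,24),[12,22),[10,20); WM=18; [8,18) fires=5
i=12 t=15 v=2: DROP (t<18-0); WM=18
i=13 t=22 v=1: → [22,32),[20,30),[18,28),[16,26),[14,24); WM=21; [10,20) fires=7
i=14 t=27 v=2: → [26,36),[24,34),[22,32),[20,30),[18,28); WM=21
i=15 t=26 v=4: → [26,36),[24,34),[22,32),[20,30),[18,28); WM=26; [12,22) fires=5 [14,24) fires=6 [16,26) fires=6
i=16 t=19 v=4: DROP (t<26-0); WM=26
i=17 t=29 v=7: → [28,38),[26,36),[24,34),[22,32),[20,30); WM=28; [18,28) fires=6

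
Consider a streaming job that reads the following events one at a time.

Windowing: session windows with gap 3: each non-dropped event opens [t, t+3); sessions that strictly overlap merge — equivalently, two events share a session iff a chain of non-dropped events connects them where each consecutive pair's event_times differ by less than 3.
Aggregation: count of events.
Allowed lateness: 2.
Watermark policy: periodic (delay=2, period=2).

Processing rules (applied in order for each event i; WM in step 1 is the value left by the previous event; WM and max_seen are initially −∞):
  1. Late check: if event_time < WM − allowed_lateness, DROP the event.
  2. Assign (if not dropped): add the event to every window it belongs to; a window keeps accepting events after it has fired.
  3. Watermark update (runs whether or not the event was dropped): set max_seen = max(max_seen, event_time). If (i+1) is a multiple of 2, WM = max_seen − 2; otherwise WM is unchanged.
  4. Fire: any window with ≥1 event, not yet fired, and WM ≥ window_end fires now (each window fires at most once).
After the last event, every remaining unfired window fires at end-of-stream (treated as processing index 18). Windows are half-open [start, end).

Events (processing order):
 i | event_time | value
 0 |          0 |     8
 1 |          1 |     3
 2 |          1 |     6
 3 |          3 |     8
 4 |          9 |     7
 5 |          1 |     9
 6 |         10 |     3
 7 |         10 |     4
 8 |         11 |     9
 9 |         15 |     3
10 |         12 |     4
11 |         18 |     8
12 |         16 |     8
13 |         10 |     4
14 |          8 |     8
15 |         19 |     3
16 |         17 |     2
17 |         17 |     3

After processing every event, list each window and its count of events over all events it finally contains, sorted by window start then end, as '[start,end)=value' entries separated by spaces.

[0,6)=5 [9,15)=5 [15,22)=6

i=0 t=0 v=8: → [0,3); WM=−∞
i=1 t=1 v=3: → [0,4); WM=-1
i=2 t=1 v=6: → [0,4); WM=-1
i=3 t=3 v=8: → [0,6); WM=1
i=4 t=9 v=7: → [9,12); WM=1
i=5 t=1 v=9: → [0,6); WM=7
i=6 t=10 v=3: → [9,13); WM=7
i=7 t=10 v=4: → [9,13); WM=8
i=8 t=11 v=9: → [9,14); WM=8
i=9 t=15 v=3: → [15,18); WM=13
i=10 t=12 v=4: → [9,15); WM=13
i=11 t=18 v=8: → [18,21); WM=16
i=12 t=16 v=8: → [15,21); WM=16
i=13 t=10 v=4: DROP (t<16-2); WM=16
i=14 t=8 v=8: DROP (t<16-2); WM=16
i=15 t=19 v=3: → [15,22); WM=17
i=16 t=17 v=2: → [15,22); WM=17
i=17 t=17 v=3: → [15,22); WM=17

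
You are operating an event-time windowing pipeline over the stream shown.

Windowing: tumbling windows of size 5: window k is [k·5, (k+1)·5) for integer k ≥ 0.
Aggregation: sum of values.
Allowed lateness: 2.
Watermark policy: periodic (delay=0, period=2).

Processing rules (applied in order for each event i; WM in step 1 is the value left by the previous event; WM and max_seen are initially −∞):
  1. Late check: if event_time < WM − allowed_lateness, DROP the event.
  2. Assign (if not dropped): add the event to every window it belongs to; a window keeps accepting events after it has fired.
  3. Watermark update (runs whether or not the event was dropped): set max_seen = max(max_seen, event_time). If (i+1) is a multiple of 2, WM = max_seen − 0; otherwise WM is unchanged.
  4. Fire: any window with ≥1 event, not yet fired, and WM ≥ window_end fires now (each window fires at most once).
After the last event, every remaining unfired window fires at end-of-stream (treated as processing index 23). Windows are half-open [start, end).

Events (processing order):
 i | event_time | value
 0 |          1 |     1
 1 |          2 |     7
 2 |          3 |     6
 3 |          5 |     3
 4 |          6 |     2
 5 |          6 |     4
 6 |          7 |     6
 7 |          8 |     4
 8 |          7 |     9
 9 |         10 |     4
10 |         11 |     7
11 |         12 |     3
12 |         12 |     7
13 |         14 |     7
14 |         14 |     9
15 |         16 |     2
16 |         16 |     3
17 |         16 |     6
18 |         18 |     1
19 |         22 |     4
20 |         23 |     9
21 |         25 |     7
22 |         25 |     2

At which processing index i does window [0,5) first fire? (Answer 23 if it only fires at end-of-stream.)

i=0 t=1 v=1: → [0,5); WM=−∞
i=1 t=2 v=7: → [0,5); WM=2
i=2 t=3 v=6: → [0,5); WM=2
i=3 t=5 v=3: → [5,10); WM=5; [0,5) fires=14
i=4 t=6 v=2: → [5,10); WM=5
i=5 t=6 v=4: → [5,10); WM=6
i=6 t=7 v=6: → [5,10); WM=6
i=7 t=8 v=4: → [5,10); WM=8
i=8 t=7 v=9: → [5,10); WM=8
i=9 t=10 v=4: → [10,15); WM=10; [5,10) fires=28
i=10 t=11 v=7: → [10,15); WM=10
i=11 t=12 v=3: → [10,15); WM=12
i=12 t=12 v=7: → [10,15); WM=12
i=13 t=14 v=7: → [10,15); WM=14
i=14 t=14 v=9: → [10,15); WM=14
i=15 t=16 v=2: → [15,20); WM=16; [10,15) fires=37
i=16 t=16 v=3: → [15,20); WM=16
i=17 t=16 v=6: → [15,20); WM=16
i=18 t=18 v=1: → [15,20); WM=16
i=19 t=22 v=4: → [20,25); WM=22; [15,20) fires=12
i=20 t=23 v=9: → [20,25); WM=22
i=21 t=25 v=7: → [25,30); WM=25; [20,25) fires=13
i=22 t=25 v=2: → [25,30); WM=25

3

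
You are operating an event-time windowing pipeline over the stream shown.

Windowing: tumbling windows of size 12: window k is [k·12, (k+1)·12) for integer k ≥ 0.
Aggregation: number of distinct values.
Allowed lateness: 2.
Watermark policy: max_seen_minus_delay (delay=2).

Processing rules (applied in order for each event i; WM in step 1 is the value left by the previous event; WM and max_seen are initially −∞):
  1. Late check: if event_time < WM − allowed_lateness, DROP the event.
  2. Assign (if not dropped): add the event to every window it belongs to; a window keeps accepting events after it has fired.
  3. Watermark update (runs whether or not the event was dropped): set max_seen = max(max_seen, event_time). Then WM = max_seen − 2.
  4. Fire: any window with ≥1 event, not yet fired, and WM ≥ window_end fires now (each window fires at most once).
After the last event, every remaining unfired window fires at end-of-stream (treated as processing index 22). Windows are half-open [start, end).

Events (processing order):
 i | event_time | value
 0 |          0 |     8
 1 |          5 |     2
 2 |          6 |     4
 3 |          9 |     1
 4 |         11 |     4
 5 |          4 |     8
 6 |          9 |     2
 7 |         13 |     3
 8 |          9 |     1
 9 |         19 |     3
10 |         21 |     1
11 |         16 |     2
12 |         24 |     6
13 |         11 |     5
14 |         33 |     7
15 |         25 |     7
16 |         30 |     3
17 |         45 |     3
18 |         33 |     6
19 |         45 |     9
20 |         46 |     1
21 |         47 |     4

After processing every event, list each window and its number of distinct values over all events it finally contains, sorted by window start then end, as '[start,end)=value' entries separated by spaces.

[0,12)=4 [12,24)=2 [24,36)=3 [36,48)=4

i=0 t=0 v=8: → [0,12); WM=-2
i=1 t=5 v=2: → [0,12); WM=3
i=2 t=6 v=4: → [0,12); WM=4
i=3 t=9 v=1: → [0,12); WM=7
i=4 t=11 v=4: → [0,12); WM=9
i=5 t=4 v=8: DROP (t<9-2); WM=9
i=6 t=9 v=2: → [0,12); WM=9
i=7 t=13 v=3: → [12,24); WM=11
i=8 t=9 v=1: → [0,12); WM=11
i=9 t=19 v=3: → [12,24); WM=17; [0,12) fires=4
i=10 t=21 v=1: → [12,24); WM=19
i=11 t=16 v=2: DROP (t<19-2); WM=19
i=12 t=24 v=6: → [24,36); WM=22
i=13 t=11 v=5: DROP (t<22-2); WM=22
i=14 t=33 v=7: → [24,36); WM=31; [12,24) fires=2
i=15 t=25 v=7: DROP (t<31-2); WM=31
i=16 t=30 v=3: → [24,36); WM=31
i=17 t=45 v=3: → [36,48); WM=43; [24,36) fires=3
i=18 t=33 v=6: DROP (t<43-2); WM=43
i=19 t=45 v=9: → [36,48); WM=43
i=20 t=46 v=1: → [36,48); WM=44
i=21 t=47 v=4: → [36,48); WM=45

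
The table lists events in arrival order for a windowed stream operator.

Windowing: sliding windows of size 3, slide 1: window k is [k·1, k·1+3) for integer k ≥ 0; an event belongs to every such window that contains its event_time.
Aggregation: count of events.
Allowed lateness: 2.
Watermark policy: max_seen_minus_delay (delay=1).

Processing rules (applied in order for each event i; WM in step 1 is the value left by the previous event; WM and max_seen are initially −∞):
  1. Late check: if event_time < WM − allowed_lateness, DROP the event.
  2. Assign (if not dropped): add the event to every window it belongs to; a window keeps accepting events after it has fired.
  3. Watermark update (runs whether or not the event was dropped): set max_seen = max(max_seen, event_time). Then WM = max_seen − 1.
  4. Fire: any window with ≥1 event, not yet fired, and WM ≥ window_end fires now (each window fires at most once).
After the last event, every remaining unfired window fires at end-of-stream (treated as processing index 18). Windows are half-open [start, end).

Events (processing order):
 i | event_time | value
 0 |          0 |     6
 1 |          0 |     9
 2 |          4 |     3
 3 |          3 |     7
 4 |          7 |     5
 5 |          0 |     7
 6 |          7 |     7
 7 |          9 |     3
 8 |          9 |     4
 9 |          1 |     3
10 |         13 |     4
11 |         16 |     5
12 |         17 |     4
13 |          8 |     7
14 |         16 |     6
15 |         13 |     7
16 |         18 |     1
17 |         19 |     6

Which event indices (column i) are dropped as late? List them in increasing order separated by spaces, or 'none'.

5 9 13 15

i=0 t=0 v=6: → [0,3); WM=-1
i=1 t=0 v=9: → [0,3); WM=-1
i=2 t=4 v=3: → [4,7),[3,6),[2,5); WM=3; [0,3) fires=2
i=3 t=3 v=7: → [3,6),[2,5),[1,4); WM=3
i=4 t=7 v=5: → [7,10),[6,9),[5,8); WM=6; [1,4) fires=1 [2,5) fires=2 [3,6) fires=2
i=5 t=0 v=7: DROP (t<6-2); WM=6
i=6 t=7 v=7: → [7,10),[6,9),[5,8); WM=6
i=7 t=9 v=3: → [9,12),[8,11),[7,10); WM=8; [4,7) fires=1 [5,8) fires=2
i=8 t=9 v=4: → [9,12),[8,11),[7,10); WM=8
i=9 t=1 v=3: DROP (t<8-2); WM=8
i=10 t=13 v=4: → [13,16),[12,15),[11,14); WM=12; [6,9) fires=2 [7,10) fires=4 [8,11) fires=2 [9,12) fires=2
i=11 t=16 v=5: → [16,19),[15,18),[14,17); WM=15; [11,14) fires=1 [12,15) fires=1
i=12 t=17 v=4: → [17,20),[16,19),[15,18); WM=16; [13,16) fires=1
i=13 t=8 v=7: DROP (t<16-2); WM=16
i=14 t=16 v=6: → [16,19),[15,18),[14,17); WM=16
i=15 t=13 v=7: DROP (t<16-2); WM=16
i=16 t=18 v=1: → [18,21),[17,20),[16,19); WM=17; [14,17) fires=2
i=17 t=19 v=6: → [19,22),[18,21),[17,20); WM=18; [15,18) fires=3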